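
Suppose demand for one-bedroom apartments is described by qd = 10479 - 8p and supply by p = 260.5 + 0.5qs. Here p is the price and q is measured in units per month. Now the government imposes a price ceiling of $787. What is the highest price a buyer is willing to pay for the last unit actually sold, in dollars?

1178.25

Rearranging supply gives qs = 2p - 521. Equilibrium: 10479 - 8p = 2p - 521, so 11000 = 10p and p* = 1100, q* = 1679.
Since 787 < 1100, the ceiling is binding.
At p = 787: qd = 10479 - 8·787 = 4183 and qs = 2·787 - 521 = 1053.
Only 1053 units reach the market. On the demand curve, the marginal buyer's willingness to pay at q = 1053 is (10479 - 1053)/8 = 1178.25.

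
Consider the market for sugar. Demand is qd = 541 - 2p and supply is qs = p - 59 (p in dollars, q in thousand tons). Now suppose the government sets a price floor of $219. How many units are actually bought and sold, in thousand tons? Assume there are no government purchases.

103

Equilibrium: 541 - 2p = p - 59, so 600 = 3p and p* = 200, q* = 141.
Because the floor (219) lies above the market-clearing price, it is binding.
At p = 219: qd = 541 - 2·219 = 103 and qs = 219 - 59 = 160.
The quantity actually transacted is the short side, demand: 103.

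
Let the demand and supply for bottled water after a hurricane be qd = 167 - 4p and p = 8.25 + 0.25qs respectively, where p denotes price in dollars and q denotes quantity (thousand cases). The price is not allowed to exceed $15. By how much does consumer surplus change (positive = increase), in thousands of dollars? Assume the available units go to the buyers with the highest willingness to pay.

Rearranging supply gives qs = 4p - 33. In a free market, 167 - 4p = 4p - 33 gives the equilibrium p* = 25, q* = 67.
The ceiling of 15 is below the equilibrium price 25, so it binds.
At p = 15: qd = 167 - 4·15 = 107 and qs = 4·15 - 33 = 27.
Consumer surplus without the control is ½ · (41.75 - 25) · 67 = 561.125.
With the ceiling, 27 units are sold at 15 (assume they go to the highest-value buyers). The demand price at q = 27 is 35, so CS = ½ · [(41.75 - 15) + (35 - 15)] · 27 = 631.125.
Change in consumer surplus = 631.125 - 561.125 = 70.

70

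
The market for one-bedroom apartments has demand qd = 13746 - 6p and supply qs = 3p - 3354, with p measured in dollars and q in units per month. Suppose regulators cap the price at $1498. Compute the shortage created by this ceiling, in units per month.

Without the control the market clears where 13746 - 6p = 3p - 3354, i.e. p* = 1900 and q* = 2346.
Since 1498 < 1900, the ceiling is binding.
At p = 1498: qd = 13746 - 6·1498 = 4758 and qs = 3·1498 - 3354 = 1140.
Shortage = qd - qs = 4758 - 1140 = 3618.

3618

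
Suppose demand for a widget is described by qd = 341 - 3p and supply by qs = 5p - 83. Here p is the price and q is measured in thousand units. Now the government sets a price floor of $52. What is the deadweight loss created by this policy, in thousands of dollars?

0

Setting quantity demanded equal to quantity supplied, 341 - 3p = 5p - 83, gives p* = 53 and q* = 182.
The floor of 52 is below the equilibrium price 53, so it is not binding; the market clears at p* = 53, q* = 182.
Since the control does not bind, no trades are prevented and deadweight loss is zero.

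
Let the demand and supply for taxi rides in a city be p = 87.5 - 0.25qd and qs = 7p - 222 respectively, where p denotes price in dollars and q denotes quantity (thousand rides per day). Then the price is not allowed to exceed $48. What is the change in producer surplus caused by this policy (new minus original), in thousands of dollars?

-512

Rearranging demand gives qd = 350 - 4p. Without the control the market clears where 350 - 4p = 7p - 222, i.e. p* = 52 and q* = 142.
The ceiling of 48 is below the equilibrium price 52, so it binds.
At p = 48: qd = 350 - 4·48 = 158 and qs = 7·48 - 222 = 114.
Producer surplus without the control is ½ · (52 - 222/7) · 142 = 10082/7.
With the ceiling, producers sell 114 units at 48, so PS = ½ · (48 - 222/7) · 114 = 6498/7.
Change in producer surplus = 6498/7 - 10082/7 = -512.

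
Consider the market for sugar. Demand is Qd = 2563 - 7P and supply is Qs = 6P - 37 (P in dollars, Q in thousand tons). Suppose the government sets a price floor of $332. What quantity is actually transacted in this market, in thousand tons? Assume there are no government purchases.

239

Equilibrium: 2563 - 7P = 6P - 37, so 2600 = 13P and P* = 200, Q* = 1163.
The floor of 332 is above the equilibrium price 200, so it binds.
At P = 332: Qd = 2563 - 7·332 = 239 and Qs = 6·332 - 37 = 1955.
The quantity actually transacted is the short side, demand: 239.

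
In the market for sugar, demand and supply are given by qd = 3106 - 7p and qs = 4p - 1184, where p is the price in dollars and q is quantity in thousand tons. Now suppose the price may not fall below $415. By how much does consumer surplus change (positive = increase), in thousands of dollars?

-7212.5

In a free market, 3106 - 7p = 4p - 1184 gives the equilibrium p* = 390, q* = 376.
The floor of 415 is above the equilibrium price 390, so it binds.
At p = 415: qd = 3106 - 7·415 = 201 and qs = 4·415 - 1184 = 476.
Consumer surplus without the control is ½ · (3106/7 - 390) · 376 = 70688/7.
With the floor, consumers buy 201 units at 415, so CS = ½ · (3106/7 - 415) · 201 = 40401/14.
Change in consumer surplus = 40401/14 - 70688/7 = -7212.5.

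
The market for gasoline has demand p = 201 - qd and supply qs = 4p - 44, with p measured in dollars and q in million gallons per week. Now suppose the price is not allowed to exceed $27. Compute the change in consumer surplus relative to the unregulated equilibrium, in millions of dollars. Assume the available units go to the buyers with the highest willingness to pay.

Rearranging demand gives qd = 201 - p. In a free market, 201 - p = 4p - 44 gives the equilibrium p* = 49, q* = 152.
Because the ceiling (27) lies below the market-clearing price, it is binding.
At p = 27: qd = 201 - 27 = 174 and qs = 4·27 - 44 = 64.
Consumer surplus without the control is ½ · (201 - 49) · 152 = 11552.
With the ceiling, 64 units are sold at 27 (assume they go to the highest-value buyers). The demand price at q = 64 is 137, so CS = ½ · [(201 - 27) + (137 - 27)] · 64 = 9088.
Change in consumer surplus = 9088 - 11552 = -2464.

-2464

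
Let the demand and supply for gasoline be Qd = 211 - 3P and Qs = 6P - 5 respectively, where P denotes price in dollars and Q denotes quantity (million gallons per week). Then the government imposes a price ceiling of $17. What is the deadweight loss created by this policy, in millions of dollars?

In a free market, 211 - 3P = 6P - 5 gives the equilibrium P* = 24, Q* = 139.
The ceiling of 17 is below the equilibrium price 24, so it binds.
At P = 17: Qd = 211 - 3·17 = 160 and Qs = 6·17 - 5 = 97.
Quantity traded falls to 97. At Q = 97 the demand price is (211 - 97)/3 = 38 and the supply price is (5 + 97)/6 = 17.
Deadweight loss = ½ · (38 - 17) · (139 - 97) = ½ · 21 · 42 = 441.

441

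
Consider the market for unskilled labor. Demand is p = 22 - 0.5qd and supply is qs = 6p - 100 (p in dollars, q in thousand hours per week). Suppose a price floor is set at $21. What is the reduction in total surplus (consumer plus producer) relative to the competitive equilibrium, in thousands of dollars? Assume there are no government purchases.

12

Rearranging demand gives qd = 44 - 2p. In a free market, 44 - 2p = 6p - 100 gives the equilibrium p* = 18, q* = 8.
The floor of 21 is above the equilibrium price 18, so it binds.
At p = 21: qd = 44 - 2·21 = 2 and qs = 6·21 - 100 = 26.
Quantity traded falls to 2. At q = 2 the demand price is (44 - 2)/2 = 21 and the supply price is (100 + 2)/6 = 17.
Deadweight loss = ½ · (21 - 17) · (8 - 2) = ½ · 4 · 6 = 12.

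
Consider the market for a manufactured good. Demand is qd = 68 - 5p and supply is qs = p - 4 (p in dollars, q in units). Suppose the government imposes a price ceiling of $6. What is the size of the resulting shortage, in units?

In a free market, 68 - 5p = p - 4 gives the equilibrium p* = 12, q* = 8.
Since 6 < 12, the ceiling is binding.
At p = 6: qd = 68 - 5·6 = 38 and qs = 6 - 4 = 2.
Shortage = qd - qs = 38 - 2 = 36.

36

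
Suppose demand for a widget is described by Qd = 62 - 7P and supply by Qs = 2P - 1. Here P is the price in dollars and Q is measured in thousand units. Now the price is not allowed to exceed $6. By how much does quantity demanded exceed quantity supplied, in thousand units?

9

Setting quantity demanded equal to quantity supplied, 62 - 7P = 2P - 1, gives P* = 7 and Q* = 13.
Because the ceiling (6) lies below the market-clearing price, it is binding.
At P = 6: Qd = 62 - 7·6 = 20 and Qs = 2·6 - 1 = 11.
Shortage = Qd - Qs = 20 - 11 = 9.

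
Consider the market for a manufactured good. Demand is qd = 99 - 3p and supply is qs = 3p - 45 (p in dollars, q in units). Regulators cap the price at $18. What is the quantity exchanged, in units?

Equilibrium: 99 - 3p = 3p - 45, so 144 = 6p and p* = 24, q* = 27.
The ceiling of 18 is below the equilibrium price 24, so it binds.
At p = 18: qd = 99 - 3·18 = 45 and qs = 3·18 - 45 = 9.
The quantity actually transacted is the short side, supply: 9.

9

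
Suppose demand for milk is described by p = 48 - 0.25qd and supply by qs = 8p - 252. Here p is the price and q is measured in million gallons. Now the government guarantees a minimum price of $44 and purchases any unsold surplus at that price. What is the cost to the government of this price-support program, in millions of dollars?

Rearranging demand gives qd = 192 - 4p. Setting quantity demanded equal to quantity supplied, 192 - 4p = 8p - 252, gives p* = 37 and q* = 44.
Because the floor (44) lies above the market-clearing price, it is binding.
At p = 44: qd = 192 - 4·44 = 16 and qs = 8·44 - 252 = 100.
Surplus = qs - qd = 84.
Government expenditure = surplus × support price = 84 × 44 = 3696.

3696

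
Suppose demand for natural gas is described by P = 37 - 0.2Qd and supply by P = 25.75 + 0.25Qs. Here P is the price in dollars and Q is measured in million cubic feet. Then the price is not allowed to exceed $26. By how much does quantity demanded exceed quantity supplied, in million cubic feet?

Rearranging demand gives Qd = 185 - 5P; rearranging supply gives Qs = 4P - 103. Without the control the market clears where 185 - 5P = 4P - 103, i.e. P* = 32 and Q* = 25.
Since 26 < 32, the ceiling is binding.
At P = 26: Qd = 185 - 5·26 = 55 and Qs = 4·26 - 103 = 1.
Shortage = Qd - Qs = 55 - 1 = 54.

54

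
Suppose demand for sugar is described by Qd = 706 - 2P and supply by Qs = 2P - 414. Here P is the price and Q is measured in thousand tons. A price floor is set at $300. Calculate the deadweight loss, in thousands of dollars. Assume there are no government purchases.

800

In a free market, 706 - 2P = 2P - 414 gives the equilibrium P* = 280, Q* = 146.
Because the floor (300) lies above the market-clearing price, it is binding.
At P = 300: Qd = 706 - 2·300 = 106 and Qs = 2·300 - 414 = 186.
Quantity traded falls to 106. At Q = 106 the demand price is (706 - 106)/2 = 300 and the supply price is (414 + 106)/2 = 260.
Deadweight loss = ½ · (300 - 260) · (146 - 106) = ½ · 40 · 40 = 800.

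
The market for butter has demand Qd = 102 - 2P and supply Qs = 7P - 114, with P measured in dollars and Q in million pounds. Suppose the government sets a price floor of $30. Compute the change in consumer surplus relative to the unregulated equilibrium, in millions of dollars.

-288

Without the control the market clears where 102 - 2P = 7P - 114, i.e. P* = 24 and Q* = 54.
The floor of 30 is above the equilibrium price 24, so it binds.
At P = 30: Qd = 102 - 2·30 = 42 and Qs = 7·30 - 114 = 96.
Consumer surplus without the control is ½ · (51 - 24) · 54 = 729.
With the floor, consumers buy 42 units at 30, so CS = ½ · (51 - 30) · 42 = 441.
Change in consumer surplus = 441 - 729 = -288.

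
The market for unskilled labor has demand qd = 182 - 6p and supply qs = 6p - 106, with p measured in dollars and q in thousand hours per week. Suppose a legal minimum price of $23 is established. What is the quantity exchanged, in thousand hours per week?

38

Without the control the market clears where 182 - 6p = 6p - 106, i.e. p* = 24 and q* = 38.
Since 23 is below p* = 24, the floor does not bind and the free-market outcome prevails.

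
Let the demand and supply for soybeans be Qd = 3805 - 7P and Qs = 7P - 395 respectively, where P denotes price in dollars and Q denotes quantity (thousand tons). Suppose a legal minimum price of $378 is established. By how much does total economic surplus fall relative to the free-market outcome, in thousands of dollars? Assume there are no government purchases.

42588

Setting quantity demanded equal to quantity supplied, 3805 - 7P = 7P - 395, gives P* = 300 and Q* = 1705.
The floor of 378 is above the equilibrium price 300, so it binds.
At P = 378: Qd = 3805 - 7·378 = 1159 and Qs = 7·378 - 395 = 2251.
Quantity traded falls to 1159. At Q = 1159 the demand price is (3805 - 1159)/7 = 378 and the supply price is (395 + 1159)/7 = 222.
Deadweight loss = ½ · (378 - 222) · (1705 - 1159) = ½ · 156 · 546 = 42588.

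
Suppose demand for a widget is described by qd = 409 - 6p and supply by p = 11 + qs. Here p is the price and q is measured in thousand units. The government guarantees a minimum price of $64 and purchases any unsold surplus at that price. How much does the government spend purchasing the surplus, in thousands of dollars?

1792

Rearranging supply gives qs = p - 11. Equilibrium: 409 - 6p = p - 11, so 420 = 7p and p* = 60, q* = 49.
The floor of 64 is above the equilibrium price 60, so it binds.
At p = 64: qd = 409 - 6·64 = 25 and qs = 64 - 11 = 53.
Surplus = qs - qd = 28.
Government expenditure = surplus × support price = 28 × 64 = 1792.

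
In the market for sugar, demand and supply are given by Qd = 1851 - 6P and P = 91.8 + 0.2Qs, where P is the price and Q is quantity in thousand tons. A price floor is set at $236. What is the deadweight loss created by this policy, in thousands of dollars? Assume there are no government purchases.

Rearranging supply gives Qs = 5P - 459. Setting quantity demanded equal to quantity supplied, 1851 - 6P = 5P - 459, gives P* = 210 and Q* = 591.
The floor of 236 is above the equilibrium price 210, so it binds.
At P = 236: Qd = 1851 - 6·236 = 435 and Qs = 5·236 - 459 = 721.
Quantity traded falls to 435. At Q = 435 the demand price is (1851 - 435)/6 = 236 and the supply price is (459 + 435)/5 = 178.8.
Deadweight loss = ½ · (236 - 178.8) · (591 - 435) = ½ · 57.2 · 156 = 4461.6.

4461.6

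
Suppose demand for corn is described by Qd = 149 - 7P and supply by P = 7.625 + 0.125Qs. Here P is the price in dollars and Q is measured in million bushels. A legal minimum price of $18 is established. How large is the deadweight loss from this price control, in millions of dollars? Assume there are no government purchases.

105

Rearranging supply gives Qs = 8P - 61. Equilibrium: 149 - 7P = 8P - 61, so 210 = 15P and P* = 14, Q* = 51.
The floor of 18 is above the equilibrium price 14, so it binds.
At P = 18: Qd = 149 - 7·18 = 23 and Qs = 8·18 - 61 = 83.
Quantity traded falls to 23. At Q = 23 the demand price is (149 - 23)/7 = 18 and the supply price is (61 + 23)/8 = 10.5.
Deadweight loss = ½ · (18 - 10.5) · (51 - 23) = ½ · 7.5 · 28 = 105.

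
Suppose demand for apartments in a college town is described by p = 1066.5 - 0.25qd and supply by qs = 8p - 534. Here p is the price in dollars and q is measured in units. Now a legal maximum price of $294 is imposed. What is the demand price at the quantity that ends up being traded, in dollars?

612

Rearranging demand gives qd = 4266 - 4p. In a free market, 4266 - 4p = 8p - 534 gives the equilibrium p* = 400, q* = 2666.
Because the ceiling (294) lies below the market-clearing price, it is binding.
At p = 294: qd = 4266 - 4·294 = 3090 and qs = 8·294 - 534 = 1818.
Only 1818 units reach the market. On the demand curve, the marginal buyer's willingness to pay at q = 1818 is (4266 - 1818)/4 = 612.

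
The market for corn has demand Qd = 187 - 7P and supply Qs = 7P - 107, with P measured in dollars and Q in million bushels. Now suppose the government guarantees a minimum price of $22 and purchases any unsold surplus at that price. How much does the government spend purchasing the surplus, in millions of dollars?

Equilibrium: 187 - 7P = 7P - 107, so 294 = 14P and P* = 21, Q* = 40.
Since 22 > 21, the floor is binding.
At P = 22: Qd = 187 - 7·22 = 33 and Qs = 7·22 - 107 = 47.
Surplus = Qs - Qd = 14.
Government expenditure = surplus × support price = 14 × 22 = 308.

308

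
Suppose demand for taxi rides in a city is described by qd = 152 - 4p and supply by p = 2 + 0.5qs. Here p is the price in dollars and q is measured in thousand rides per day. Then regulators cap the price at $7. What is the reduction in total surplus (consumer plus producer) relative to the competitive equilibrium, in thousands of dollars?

541.5

Rearranging supply gives qs = 2p - 4. Setting quantity demanded equal to quantity supplied, 152 - 4p = 2p - 4, gives p* = 26 and q* = 48.
Since 7 < 26, the ceiling is binding.
At p = 7: qd = 152 - 4·7 = 124 and qs = 2·7 - 4 = 10.
Quantity traded falls to 10. At q = 10 the demand price is (152 - 10)/4 = 35.5 and the supply price is (4 + 10)/2 = 7.
Deadweight loss = ½ · (35.5 - 7) · (48 - 10) = ½ · 28.5 · 38 = 541.5.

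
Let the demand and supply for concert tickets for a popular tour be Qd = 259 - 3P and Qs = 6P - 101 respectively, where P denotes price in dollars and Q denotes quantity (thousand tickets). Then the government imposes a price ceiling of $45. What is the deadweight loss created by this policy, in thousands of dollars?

0

In a free market, 259 - 3P = 6P - 101 gives the equilibrium P* = 40, Q* = 139.
Since 45 is above P* = 40, the ceiling does not bind and the free-market outcome prevails.
Since the control does not bind, no trades are prevented and deadweight loss is zero.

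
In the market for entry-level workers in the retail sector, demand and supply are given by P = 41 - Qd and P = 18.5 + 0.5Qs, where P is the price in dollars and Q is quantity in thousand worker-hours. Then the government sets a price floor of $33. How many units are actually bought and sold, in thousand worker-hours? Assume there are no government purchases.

Rearranging demand gives Qd = 41 - P; rearranging supply gives Qs = 2P - 37. In a free market, 41 - P = 2P - 37 gives the equilibrium P* = 26, Q* = 15.
Since 33 > 26, the floor is binding.
At P = 33: Qd = 41 - 33 = 8 and Qs = 2·33 - 37 = 29.
The quantity actually transacted is the short side, demand: 8.

8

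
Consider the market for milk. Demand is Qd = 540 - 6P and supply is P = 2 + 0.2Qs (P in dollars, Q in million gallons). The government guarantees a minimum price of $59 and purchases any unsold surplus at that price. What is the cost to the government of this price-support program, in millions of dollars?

5841

Rearranging supply gives Qs = 5P - 10. Setting quantity demanded equal to quantity supplied, 540 - 6P = 5P - 10, gives P* = 50 and Q* = 240.
Because the floor (59) lies above the market-clearing price, it is binding.
At P = 59: Qd = 540 - 6·59 = 186 and Qs = 5·59 - 10 = 285.
Surplus = Qs - Qd = 99.
Government expenditure = surplus × support price = 99 × 59 = 5841.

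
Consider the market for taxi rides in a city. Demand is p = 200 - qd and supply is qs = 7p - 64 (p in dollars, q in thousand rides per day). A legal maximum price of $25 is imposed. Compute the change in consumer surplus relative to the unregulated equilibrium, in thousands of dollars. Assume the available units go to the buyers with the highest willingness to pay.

-680

Rearranging demand gives qd = 200 - p. Equilibrium: 200 - p = 7p - 64, so 264 = 8p and p* = 33, q* = 167.
The ceiling of 25 is below the equilibrium price 33, so it binds.
At p = 25: qd = 200 - 25 = 175 and qs = 7·25 - 64 = 111.
Consumer surplus without the control is ½ · (200 - 33) · 167 = 13944.5.
With the ceiling, 111 units are sold at 25 (assume they go to the highest-value buyers). The demand price at q = 111 is 89, so CS = ½ · [(200 - 25) + (89 - 25)] · 111 = 13264.5.
Change in consumer surplus = 13264.5 - 13944.5 = -680.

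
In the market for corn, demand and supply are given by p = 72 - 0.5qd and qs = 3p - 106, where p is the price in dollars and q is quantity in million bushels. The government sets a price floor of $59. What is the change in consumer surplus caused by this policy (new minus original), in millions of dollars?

Rearranging demand gives qd = 144 - 2p. Without the control the market clears where 144 - 2p = 3p - 106, i.e. p* = 50 and q* = 44.
Because the floor (59) lies above the market-clearing price, it is binding.
At p = 59: qd = 144 - 2·59 = 26 and qs = 3·59 - 106 = 71.
Consumer surplus without the control is ½ · (72 - 50) · 44 = 484.
With the floor, consumers buy 26 units at 59, so CS = ½ · (72 - 59) · 26 = 169.
Change in consumer surplus = 169 - 484 = -315.

-315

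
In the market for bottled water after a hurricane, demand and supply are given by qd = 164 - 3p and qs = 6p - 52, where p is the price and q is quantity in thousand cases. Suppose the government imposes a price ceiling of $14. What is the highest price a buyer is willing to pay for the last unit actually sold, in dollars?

Equilibrium: 164 - 3p = 6p - 52, so 216 = 9p and p* = 24, q* = 92.
Since 14 < 24, the ceiling is binding.
At p = 14: qd = 164 - 3·14 = 122 and qs = 6·14 - 52 = 32.
Only 32 units reach the market. On the demand curve, the marginal buyer's willingness to pay at q = 32 is (164 - 32)/3 = 44.

44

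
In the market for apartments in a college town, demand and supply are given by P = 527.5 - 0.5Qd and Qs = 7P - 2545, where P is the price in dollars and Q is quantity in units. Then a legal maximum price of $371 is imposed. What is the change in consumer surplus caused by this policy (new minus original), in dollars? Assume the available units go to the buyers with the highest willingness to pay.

-8794.25

Rearranging demand gives Qd = 1055 - 2P. In a free market, 1055 - 2P = 7P - 2545 gives the equilibrium P* = 400, Q* = 255.
Because the ceiling (371) lies below the market-clearing price, it is binding.
At P = 371: Qd = 1055 - 2·371 = 313 and Qs = 7·371 - 2545 = 52.
Consumer surplus without the control is ½ · (527.5 - 400) · 255 = 16256.25.
With the ceiling, 52 units are sold at 371 (assume they go to the highest-value buyers). The demand price at Q = 52 is 501.5, so CS = ½ · [(527.5 - 371) + (501.5 - 371)] · 52 = 7462.
Change in consumer surplus = 7462 - 16256.25 = -8794.25.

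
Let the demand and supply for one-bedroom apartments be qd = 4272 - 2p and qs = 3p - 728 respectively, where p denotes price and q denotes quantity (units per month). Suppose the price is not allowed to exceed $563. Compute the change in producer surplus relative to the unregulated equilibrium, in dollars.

-706410.5

Without the control the market clears where 4272 - 2p = 3p - 728, i.e. p* = 1000 and q* = 2272.
The ceiling of 563 is below the equilibrium price 1000, so it binds.
At p = 563: qd = 4272 - 2·563 = 3146 and qs = 3·563 - 728 = 961.
Producer surplus without the control is ½ · (1000 - 728/3) · 2272 = 2580992/3.
With the ceiling, producers sell 961 units at 563, so PS = ½ · (563 - 728/3) · 961 = 923521/6.
Change in producer surplus = 923521/6 - 2580992/3 = -706410.5.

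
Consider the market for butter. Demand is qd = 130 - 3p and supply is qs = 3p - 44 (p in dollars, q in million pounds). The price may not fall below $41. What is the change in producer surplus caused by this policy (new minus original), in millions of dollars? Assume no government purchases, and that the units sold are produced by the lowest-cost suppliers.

-132

Setting quantity demanded equal to quantity supplied, 130 - 3p = 3p - 44, gives p* = 29 and q* = 43.
The floor of 41 is above the equilibrium price 29, so it binds.
At p = 41: qd = 130 - 3·41 = 7 and qs = 3·41 - 44 = 79.
Producer surplus without the control is ½ · (29 - 44/3) · 43 = 1849/6.
With the floor, 7 units are sold at 41. The supply price at q = 7 is 17, so PS = ½ · [(41 - 44/3) + (41 - 17)] · 7 = 1057/6.
Change in producer surplus = 1057/6 - 1849/6 = -132.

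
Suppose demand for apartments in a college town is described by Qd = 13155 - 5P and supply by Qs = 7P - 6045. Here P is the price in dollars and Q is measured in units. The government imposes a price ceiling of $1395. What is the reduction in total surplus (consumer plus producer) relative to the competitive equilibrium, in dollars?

Without the control the market clears where 13155 - 5P = 7P - 6045, i.e. P* = 1600 and Q* = 5155.
Since 1395 < 1600, the ceiling is binding.
At P = 1395: Qd = 13155 - 5·1395 = 6180 and Qs = 7·1395 - 6045 = 3720.
Quantity traded falls to 3720. At Q = 3720 the demand price is (13155 - 3720)/5 = 1887 and the supply price is (6045 + 3720)/7 = 1395.
Deadweight loss = ½ · (1887 - 1395) · (5155 - 3720) = ½ · 492 · 1435 = 353010.

353010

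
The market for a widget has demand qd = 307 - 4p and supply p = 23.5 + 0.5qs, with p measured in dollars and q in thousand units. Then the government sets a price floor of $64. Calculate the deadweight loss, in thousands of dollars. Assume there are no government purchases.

150

Rearranging supply gives qs = 2p - 47. Equilibrium: 307 - 4p = 2p - 47, so 354 = 6p and p* = 59, q* = 71.
Since 64 > 59, the floor is binding.
At p = 64: qd = 307 - 4·64 = 51 and qs = 2·64 - 47 = 81.
Quantity traded falls to 51. At q = 51 the demand price is (307 - 51)/4 = 64 and the supply price is (47 + 51)/2 = 49.
Deadweight loss = ½ · (64 - 49) · (71 - 51) = ½ · 15 · 20 = 150.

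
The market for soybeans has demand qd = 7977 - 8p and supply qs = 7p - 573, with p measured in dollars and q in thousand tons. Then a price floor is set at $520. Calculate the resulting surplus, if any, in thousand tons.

Setting quantity demanded equal to quantity supplied, 7977 - 8p = 7p - 573, gives p* = 570 and q* = 3417.
The floor of 520 is below the equilibrium price 570, so it is not binding; the market clears at p* = 570, q* = 3417.
Since the control does not bind, there is no surplus.

0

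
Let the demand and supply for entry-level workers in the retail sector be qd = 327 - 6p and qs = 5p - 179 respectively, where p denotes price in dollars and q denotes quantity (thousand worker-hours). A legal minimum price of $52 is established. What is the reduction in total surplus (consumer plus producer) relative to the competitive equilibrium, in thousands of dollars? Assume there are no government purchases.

237.6

Without the control the market clears where 327 - 6p = 5p - 179, i.e. p* = 46 and q* = 51.
The floor of 52 is above the equilibrium price 46, so it binds.
At p = 52: qd = 327 - 6·52 = 15 and qs = 5·52 - 179 = 81.
Quantity traded falls to 15. At q = 15 the demand price is (327 - 15)/6 = 52 and the supply price is (179 + 15)/5 = 38.8.
Deadweight loss = ½ · (52 - 38.8) · (51 - 15) = ½ · 13.2 · 36 = 237.6.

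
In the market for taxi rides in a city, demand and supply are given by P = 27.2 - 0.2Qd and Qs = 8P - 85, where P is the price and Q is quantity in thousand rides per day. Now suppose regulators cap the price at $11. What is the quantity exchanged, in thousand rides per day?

3

Rearranging demand gives Qd = 136 - 5P. In a free market, 136 - 5P = 8P - 85 gives the equilibrium P* = 17, Q* = 51.
Since 11 < 17, the ceiling is binding.
At P = 11: Qd = 136 - 5·11 = 81 and Qs = 8·11 - 85 = 3.
The quantity actually transacted is the short side, supply: 3.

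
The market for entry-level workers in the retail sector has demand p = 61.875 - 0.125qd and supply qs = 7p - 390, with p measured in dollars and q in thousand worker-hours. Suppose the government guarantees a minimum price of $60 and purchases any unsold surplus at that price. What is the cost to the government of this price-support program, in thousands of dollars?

900

Rearranging demand gives qd = 495 - 8p. In a free market, 495 - 8p = 7p - 390 gives the equilibrium p* = 59, q* = 23.
Since 60 > 59, the floor is binding.
At p = 60: qd = 495 - 8·60 = 15 and qs = 7·60 - 390 = 30.
Surplus = qs - qd = 15.
Government expenditure = surplus × support price = 15 × 60 = 900.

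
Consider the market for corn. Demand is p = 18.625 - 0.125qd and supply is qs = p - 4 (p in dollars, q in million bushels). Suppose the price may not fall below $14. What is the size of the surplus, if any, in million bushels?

Rearranging demand gives qd = 149 - 8p. Setting quantity demanded equal to quantity supplied, 149 - 8p = p - 4, gives p* = 17 and q* = 13.
The floor of 14 is below the equilibrium price 17, so it is not binding; the market clears at p* = 17, q* = 13.
Since the control does not bind, there is no surplus.

0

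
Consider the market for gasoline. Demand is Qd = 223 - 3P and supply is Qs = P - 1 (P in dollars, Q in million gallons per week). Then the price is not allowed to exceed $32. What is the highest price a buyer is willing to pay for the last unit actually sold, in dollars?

Without the control the market clears where 223 - 3P = P - 1, i.e. P* = 56 and Q* = 55.
Since 32 < 56, the ceiling is binding.
At P = 32: Qd = 223 - 3·32 = 127 and Qs = 32 - 1 = 31.
Only 31 units reach the market. On the demand curve, the marginal buyer's willingness to pay at Q = 31 is (223 - 31)/3 = 64.

64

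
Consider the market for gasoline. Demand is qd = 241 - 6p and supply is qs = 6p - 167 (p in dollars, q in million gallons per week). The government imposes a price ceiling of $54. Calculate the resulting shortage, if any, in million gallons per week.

Without the control the market clears where 241 - 6p = 6p - 167, i.e. p* = 34 and q* = 37.
Since 54 is above p* = 34, the ceiling does not bind and the free-market outcome prevails.
Since the control does not bind, there is no shortage.

0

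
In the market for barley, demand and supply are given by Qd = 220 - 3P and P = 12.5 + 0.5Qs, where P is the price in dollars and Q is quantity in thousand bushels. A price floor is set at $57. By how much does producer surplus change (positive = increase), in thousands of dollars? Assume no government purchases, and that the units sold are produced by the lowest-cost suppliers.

Rearranging supply gives Qs = 2P - 25. Equilibrium: 220 - 3P = 2P - 25, so 245 = 5P and P* = 49, Q* = 73.
The floor of 57 is above the equilibrium price 49, so it binds.
At P = 57: Qd = 220 - 3·57 = 49 and Qs = 2·57 - 25 = 89.
Producer surplus without the control is ½ · (49 - 12.5) · 73 = 1332.25.
With the floor, 49 units are sold at 57. The supply price at Q = 49 is 37, so PS = ½ · [(57 - 12.5) + (57 - 37)] · 49 = 1580.25.
Change in producer surplus = 1580.25 - 1332.25 = 248.

248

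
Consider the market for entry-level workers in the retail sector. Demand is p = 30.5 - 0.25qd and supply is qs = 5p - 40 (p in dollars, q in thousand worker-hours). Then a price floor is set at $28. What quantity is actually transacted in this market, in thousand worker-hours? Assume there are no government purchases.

10

Rearranging demand gives qd = 122 - 4p. Without the control the market clears where 122 - 4p = 5p - 40, i.e. p* = 18 and q* = 50.
Since 28 > 18, the floor is binding.
At p = 28: qd = 122 - 4·28 = 10 and qs = 5·28 - 40 = 100.
The quantity actually transacted is the short side, demand: 10.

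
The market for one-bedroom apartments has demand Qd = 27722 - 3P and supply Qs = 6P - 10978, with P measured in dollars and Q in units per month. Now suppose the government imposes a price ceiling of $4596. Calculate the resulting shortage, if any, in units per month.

Equilibrium: 27722 - 3P = 6P - 10978, so 38700 = 9P and P* = 4300, Q* = 14822.
The ceiling of 4596 is above the equilibrium price 4300, so it is not binding; the market clears at P* = 4300, Q* = 14822.
Since the control does not bind, there is no shortage.

0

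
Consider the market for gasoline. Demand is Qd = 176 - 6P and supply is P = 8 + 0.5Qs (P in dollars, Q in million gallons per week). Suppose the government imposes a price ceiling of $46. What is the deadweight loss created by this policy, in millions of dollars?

Rearranging supply gives Qs = 2P - 16. Setting quantity demanded equal to quantity supplied, 176 - 6P = 2P - 16, gives P* = 24 and Q* = 32.
The ceiling of 46 is above the equilibrium price 24, so it is not binding; the market clears at P* = 24, Q* = 32.
Since the control does not bind, no trades are prevented and deadweight loss is zero.

0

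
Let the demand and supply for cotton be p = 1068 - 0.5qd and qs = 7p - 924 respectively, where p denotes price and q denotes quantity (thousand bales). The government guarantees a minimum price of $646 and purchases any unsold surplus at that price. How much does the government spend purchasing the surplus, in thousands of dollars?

1779084

Rearranging demand gives qd = 2136 - 2p. Setting quantity demanded equal to quantity supplied, 2136 - 2p = 7p - 924, gives p* = 340 and q* = 1456.
Since 646 > 340, the floor is binding.
At p = 646: qd = 2136 - 2·646 = 844 and qs = 7·646 - 924 = 3598.
Surplus = qs - qd = 2754.
Government expenditure = surplus × support price = 2754 × 646 = 1779084.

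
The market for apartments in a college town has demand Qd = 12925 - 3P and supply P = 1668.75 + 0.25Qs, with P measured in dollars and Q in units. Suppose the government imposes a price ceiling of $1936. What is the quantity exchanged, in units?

1069

Rearranging supply gives Qs = 4P - 6675. Equilibrium: 12925 - 3P = 4P - 6675, so 19600 = 7P and P* = 2800, Q* = 4525.
The ceiling of 1936 is below the equilibrium price 2800, so it binds.
At P = 1936: Qd = 12925 - 3·1936 = 7117 and Qs = 4·1936 - 6675 = 1069.
The quantity actually transacted is the short side, supply: 1069.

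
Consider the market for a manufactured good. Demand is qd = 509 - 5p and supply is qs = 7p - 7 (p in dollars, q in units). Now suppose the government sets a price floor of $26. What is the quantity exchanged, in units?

294

In a free market, 509 - 5p = 7p - 7 gives the equilibrium p* = 43, q* = 294.
Since 26 is below p* = 43, the floor does not bind and the free-market outcome prevails.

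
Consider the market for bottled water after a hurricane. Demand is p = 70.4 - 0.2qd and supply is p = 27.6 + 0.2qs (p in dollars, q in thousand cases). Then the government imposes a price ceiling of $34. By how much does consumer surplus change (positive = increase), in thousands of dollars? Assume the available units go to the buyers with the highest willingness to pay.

-82.5

Rearranging demand gives qd = 352 - 5p; rearranging supply gives qs = 5p - 138. Without the control the market clears where 352 - 5p = 5p - 138, i.e. p* = 49 and q* = 107.
Because the ceiling (34) lies below the market-clearing price, it is binding.
At p = 34: qd = 352 - 5·34 = 182 and qs = 5·34 - 138 = 32.
Consumer surplus without the control is ½ · (70.4 - 49) · 107 = 1144.9.
With the ceiling, 32 units are sold at 34 (assume they go to the highest-value buyers). The demand price at q = 32 is 64, so CS = ½ · [(70.4 - 34) + (64 - 34)] · 32 = 1062.4.
Change in consumer surplus = 1062.4 - 1144.9 = -82.5.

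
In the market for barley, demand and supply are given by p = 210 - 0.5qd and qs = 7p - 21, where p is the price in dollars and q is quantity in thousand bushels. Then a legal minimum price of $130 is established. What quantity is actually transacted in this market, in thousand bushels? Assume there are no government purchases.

Rearranging demand gives qd = 420 - 2p. Setting quantity demanded equal to quantity supplied, 420 - 2p = 7p - 21, gives p* = 49 and q* = 322.
Since 130 > 49, the floor is binding.
At p = 130: qd = 420 - 2·130 = 160 and qs = 7·130 - 21 = 889.
The quantity actually transacted is the short side, demand: 160.

160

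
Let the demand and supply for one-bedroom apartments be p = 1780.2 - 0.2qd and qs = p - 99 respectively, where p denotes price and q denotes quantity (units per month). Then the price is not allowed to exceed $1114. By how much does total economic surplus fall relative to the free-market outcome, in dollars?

89397.6

Rearranging demand gives qd = 8901 - 5p. Equilibrium: 8901 - 5p = p - 99, so 9000 = 6p and p* = 1500, q* = 1401.
Since 1114 < 1500, the ceiling is binding.
At p = 1114: qd = 8901 - 5·1114 = 3331 and qs = 1114 - 99 = 1015.
Quantity traded falls to 1015. At q = 1015 the demand price is (8901 - 1015)/5 = 1577.2 and the supply price is 99 + 1015 = 1114.
Deadweight loss = ½ · (1577.2 - 1114) · (1401 - 1015) = ½ · 463.2 · 386 = 89397.6.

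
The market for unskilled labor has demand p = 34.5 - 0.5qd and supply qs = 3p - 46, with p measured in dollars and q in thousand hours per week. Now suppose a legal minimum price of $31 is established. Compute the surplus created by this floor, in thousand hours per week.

40

Rearranging demand gives qd = 69 - 2p. Setting quantity demanded equal to quantity supplied, 69 - 2p = 3p - 46, gives p* = 23 and q* = 23.
Since 31 > 23, the floor is binding.
At p = 31: qd = 69 - 2·31 = 7 and qs = 3·31 - 46 = 47.
Surplus = qs - qd = 47 - 7 = 40.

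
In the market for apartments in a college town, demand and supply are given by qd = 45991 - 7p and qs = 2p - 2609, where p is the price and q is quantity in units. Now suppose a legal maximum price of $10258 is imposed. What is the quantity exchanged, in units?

8191

Setting quantity demanded equal to quantity supplied, 45991 - 7p = 2p - 2609, gives p* = 5400 and q* = 8191.
Since 10258 is above p* = 5400, the ceiling does not bind and the free-market outcome prevails.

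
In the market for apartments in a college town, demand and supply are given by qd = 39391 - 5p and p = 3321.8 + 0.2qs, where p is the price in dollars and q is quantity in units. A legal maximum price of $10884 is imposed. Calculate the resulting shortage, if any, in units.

Rearranging supply gives qs = 5p - 16609. Setting quantity demanded equal to quantity supplied, 39391 - 5p = 5p - 16609, gives p* = 5600 and q* = 11391.
The ceiling of 10884 is above the equilibrium price 5600, so it is not binding; the market clears at p* = 5600, q* = 11391.
Since the control does not bind, there is no shortage.

0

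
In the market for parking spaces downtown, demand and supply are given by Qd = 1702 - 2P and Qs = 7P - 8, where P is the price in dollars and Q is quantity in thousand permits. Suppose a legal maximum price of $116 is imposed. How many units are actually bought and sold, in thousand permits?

Without the control the market clears where 1702 - 2P = 7P - 8, i.e. P* = 190 and Q* = 1322.
Since 116 < 190, the ceiling is binding.
At P = 116: Qd = 1702 - 2·116 = 1470 and Qs = 7·116 - 8 = 804.
The quantity actually transacted is the short side, supply: 804.

804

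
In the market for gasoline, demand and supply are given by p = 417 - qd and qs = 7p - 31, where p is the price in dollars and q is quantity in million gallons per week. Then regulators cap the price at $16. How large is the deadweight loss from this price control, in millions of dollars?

Rearranging demand gives qd = 417 - p. Without the control the market clears where 417 - p = 7p - 31, i.e. p* = 56 and q* = 361.
The ceiling of 16 is below the equilibrium price 56, so it binds.
At p = 16: qd = 417 - 16 = 401 and qs = 7·16 - 31 = 81.
Quantity traded falls to 81. At q = 81 the demand price is 417 - 81 = 336 and the supply price is (31 + 81)/7 = 16.
Deadweight loss = ½ · (336 - 16) · (361 - 81) = ½ · 320 · 280 = 44800.

44800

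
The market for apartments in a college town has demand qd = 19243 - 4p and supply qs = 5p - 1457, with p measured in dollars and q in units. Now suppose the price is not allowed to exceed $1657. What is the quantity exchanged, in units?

6828

Setting quantity demanded equal to quantity supplied, 19243 - 4p = 5p - 1457, gives p* = 2300 and q* = 10043.
Because the ceiling (1657) lies below the market-clearing price, it is binding.
At p = 1657: qd = 19243 - 4·1657 = 12615 and qs = 5·1657 - 1457 = 6828.
The quantity actually transacted is the short side, supply: 6828.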